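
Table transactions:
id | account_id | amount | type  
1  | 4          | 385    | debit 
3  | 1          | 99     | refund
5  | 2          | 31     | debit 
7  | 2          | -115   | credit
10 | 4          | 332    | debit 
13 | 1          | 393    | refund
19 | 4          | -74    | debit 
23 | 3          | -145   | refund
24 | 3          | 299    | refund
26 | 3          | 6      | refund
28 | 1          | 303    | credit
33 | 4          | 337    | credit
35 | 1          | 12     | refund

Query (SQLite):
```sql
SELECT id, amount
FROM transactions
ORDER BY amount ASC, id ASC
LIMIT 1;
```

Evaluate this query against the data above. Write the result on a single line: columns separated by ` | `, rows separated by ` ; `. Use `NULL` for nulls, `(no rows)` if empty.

23 | -145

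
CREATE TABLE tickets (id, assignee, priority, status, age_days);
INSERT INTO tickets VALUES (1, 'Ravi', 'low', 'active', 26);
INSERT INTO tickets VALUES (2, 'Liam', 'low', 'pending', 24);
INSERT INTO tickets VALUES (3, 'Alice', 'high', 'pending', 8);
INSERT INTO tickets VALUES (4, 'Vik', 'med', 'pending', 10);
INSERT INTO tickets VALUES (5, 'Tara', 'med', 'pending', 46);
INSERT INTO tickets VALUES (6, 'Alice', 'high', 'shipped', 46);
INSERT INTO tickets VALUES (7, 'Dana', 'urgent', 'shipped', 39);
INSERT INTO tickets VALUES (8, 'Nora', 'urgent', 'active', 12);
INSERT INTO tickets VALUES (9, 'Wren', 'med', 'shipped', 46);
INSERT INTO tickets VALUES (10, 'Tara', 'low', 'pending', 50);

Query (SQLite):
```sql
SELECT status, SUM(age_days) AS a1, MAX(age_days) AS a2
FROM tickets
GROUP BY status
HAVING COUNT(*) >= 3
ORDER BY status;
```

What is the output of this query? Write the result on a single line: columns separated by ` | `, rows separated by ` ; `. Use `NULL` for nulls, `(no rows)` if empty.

Group tickets by status.
Per group compute: SUM(age_days), MAX(age_days).
HAVING: drop groups with fewer than 3 rows.
  active: ids {1, 8} → SUM(age_days)=38, MAX(age_days)=26
  pending: ids {2, 3, 4, 5, 10} → SUM(age_days)=138, MAX(age_days)=50
  shipped: ids {6, 7, 9} → SUM(age_days)=131, MAX(age_days)=46

pending | 138 | 50 ; shipped | 131 | 46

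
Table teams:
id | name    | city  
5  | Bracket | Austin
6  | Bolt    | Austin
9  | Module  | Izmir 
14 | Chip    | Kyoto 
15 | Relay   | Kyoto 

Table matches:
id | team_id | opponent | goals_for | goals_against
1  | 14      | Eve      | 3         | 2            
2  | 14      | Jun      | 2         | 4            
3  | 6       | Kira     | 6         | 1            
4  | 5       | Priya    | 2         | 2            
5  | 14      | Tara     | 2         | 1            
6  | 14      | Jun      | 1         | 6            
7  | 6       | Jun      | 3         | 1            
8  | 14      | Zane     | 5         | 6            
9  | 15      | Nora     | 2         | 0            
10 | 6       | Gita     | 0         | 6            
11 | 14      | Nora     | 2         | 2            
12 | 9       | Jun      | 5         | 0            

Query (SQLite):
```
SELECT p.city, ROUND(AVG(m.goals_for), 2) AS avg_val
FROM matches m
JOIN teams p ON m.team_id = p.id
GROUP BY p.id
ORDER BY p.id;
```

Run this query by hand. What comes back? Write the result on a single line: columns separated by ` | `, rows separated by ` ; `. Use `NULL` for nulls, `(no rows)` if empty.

Austin | 2 ; Austin | 3 ; Izmir | 5 ; Kyoto | 2.5 ; Kyoto | 2

Join each matches row to its teams via team_id.
Group joined rows by teams.id; compute ROUND(AVG(m.goals_for), 2) per group.
  5: ids {4} → ROUND(AVG(m.goals_for), 2)=2
  6: ids {3, 7, 10} → ROUND(AVG(m.goals_for), 2)=3
  9: ids {12} → ROUND(AVG(m.goals_for), 2)=5
  14: ids {1, 2, 5, 6, 8, 11} → ROUND(AVG(m.goals_for), 2)=2.5
  15: ids {9} → ROUND(AVG(m.goals_for), 2)=2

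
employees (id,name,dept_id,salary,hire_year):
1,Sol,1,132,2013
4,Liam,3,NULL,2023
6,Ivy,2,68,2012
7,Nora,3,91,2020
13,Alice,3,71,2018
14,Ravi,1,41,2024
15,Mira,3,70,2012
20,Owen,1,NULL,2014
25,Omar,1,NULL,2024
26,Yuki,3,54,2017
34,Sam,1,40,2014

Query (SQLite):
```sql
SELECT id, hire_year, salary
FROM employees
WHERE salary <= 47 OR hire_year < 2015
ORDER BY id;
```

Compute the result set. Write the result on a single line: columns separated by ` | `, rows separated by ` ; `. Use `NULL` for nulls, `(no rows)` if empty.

salary <= 47: ids {14, 34}
hire_year < 2015: ids {1, 6, 15, 20, 34}
Combine with OR.

1 | 2013 | 132 ; 6 | 2012 | 68 ; 14 | 2024 | 41 ; 15 | 2012 | 70 ; 20 | 2014 | NULL ; 34 | 2014 | 40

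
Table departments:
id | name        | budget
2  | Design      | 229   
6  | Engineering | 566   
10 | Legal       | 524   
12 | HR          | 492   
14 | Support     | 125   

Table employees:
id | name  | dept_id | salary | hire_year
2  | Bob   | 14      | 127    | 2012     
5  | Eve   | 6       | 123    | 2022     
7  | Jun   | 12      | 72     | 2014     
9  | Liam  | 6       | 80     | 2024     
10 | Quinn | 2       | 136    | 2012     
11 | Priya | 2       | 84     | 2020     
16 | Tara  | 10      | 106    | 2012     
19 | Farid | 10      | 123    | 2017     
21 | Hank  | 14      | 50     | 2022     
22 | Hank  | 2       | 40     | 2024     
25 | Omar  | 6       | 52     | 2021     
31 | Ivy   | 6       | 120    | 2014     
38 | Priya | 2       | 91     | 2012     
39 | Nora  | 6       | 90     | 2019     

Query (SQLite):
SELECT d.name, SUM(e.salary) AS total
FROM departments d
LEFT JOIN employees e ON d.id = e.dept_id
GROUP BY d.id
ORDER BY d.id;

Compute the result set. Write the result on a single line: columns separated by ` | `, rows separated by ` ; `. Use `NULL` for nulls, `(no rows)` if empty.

LEFT JOIN keeps every departments row; unmatched ones get NULL for employees columns.
Group by departments.id and compute SUM(e.salary). SUM over an all-NULL group is NULL.
  2: ids {10, 11, 22, 38} → SUM(e.salary)=351
  6: ids {5, 9, 25, 31, 39} → SUM(e.salary)=465
  10: ids {16, 19} → SUM(e.salary)=229
  12: ids {7} → SUM(e.salary)=72
  14: ids {2, 21} → SUM(e.salary)=177

Design | 351 ; Engineering | 465 ; Legal | 229 ; HR | 72 ; Support | 177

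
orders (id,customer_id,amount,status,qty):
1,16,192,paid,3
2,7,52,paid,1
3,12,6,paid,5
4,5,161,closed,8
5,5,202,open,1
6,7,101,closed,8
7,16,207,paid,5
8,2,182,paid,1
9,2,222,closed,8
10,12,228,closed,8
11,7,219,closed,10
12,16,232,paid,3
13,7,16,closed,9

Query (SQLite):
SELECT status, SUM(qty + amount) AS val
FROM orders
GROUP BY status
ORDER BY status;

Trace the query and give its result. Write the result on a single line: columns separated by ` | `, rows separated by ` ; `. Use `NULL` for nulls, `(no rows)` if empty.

closed | 998 ; open | 203 ; paid | 889

For each row compute qty + amount.
Group by status; take SUM of the expression per group.
  closed: ids {4, 6, 9, 10, 11, 13} → SUM(qty + amount)=998
  open: ids {5} → SUM(qty + amount)=203
  paid: ids {1, 2, 3, 7, 8, 12} → SUM(qty + amount)=889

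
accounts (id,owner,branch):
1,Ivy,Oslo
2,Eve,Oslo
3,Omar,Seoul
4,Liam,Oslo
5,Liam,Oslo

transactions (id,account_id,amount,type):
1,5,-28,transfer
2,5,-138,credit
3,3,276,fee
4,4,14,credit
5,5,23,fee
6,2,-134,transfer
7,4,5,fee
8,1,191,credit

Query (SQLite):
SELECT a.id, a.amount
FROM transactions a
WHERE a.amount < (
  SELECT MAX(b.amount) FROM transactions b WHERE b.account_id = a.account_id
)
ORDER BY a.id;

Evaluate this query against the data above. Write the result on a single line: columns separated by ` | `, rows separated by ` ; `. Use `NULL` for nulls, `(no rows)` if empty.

For each transactions row a, compute MAX(amount) over rows sharing a.account_id.
Keep row a if a.amount < that per-group MAX.
  account_id=1: MAX(amount) = 191
  account_id=2: MAX(amount) = -134
  account_id=3: MAX(amount) = 276
  account_id=4: MAX(amount) = 14
  account_id=5: MAX(amount) = 23

1 | -28 ; 2 | -138 ; 7 | 5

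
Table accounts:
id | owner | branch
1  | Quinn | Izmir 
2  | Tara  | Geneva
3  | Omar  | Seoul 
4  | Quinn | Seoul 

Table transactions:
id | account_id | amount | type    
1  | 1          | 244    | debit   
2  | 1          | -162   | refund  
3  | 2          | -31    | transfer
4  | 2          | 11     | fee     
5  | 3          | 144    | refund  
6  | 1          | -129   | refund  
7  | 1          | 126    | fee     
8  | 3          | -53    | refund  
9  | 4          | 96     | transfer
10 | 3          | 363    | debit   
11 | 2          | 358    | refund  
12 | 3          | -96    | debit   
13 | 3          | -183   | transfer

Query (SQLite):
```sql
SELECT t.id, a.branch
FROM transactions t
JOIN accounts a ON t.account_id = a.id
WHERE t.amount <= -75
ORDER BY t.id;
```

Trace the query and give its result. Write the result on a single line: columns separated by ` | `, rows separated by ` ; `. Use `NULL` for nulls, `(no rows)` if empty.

Each transactions row matches the accounts row where account_id = accounts.id.
Then keep rows with t.amount <= -75.

2 | Izmir ; 6 | Izmir ; 12 | Seoul ; 13 | Seoul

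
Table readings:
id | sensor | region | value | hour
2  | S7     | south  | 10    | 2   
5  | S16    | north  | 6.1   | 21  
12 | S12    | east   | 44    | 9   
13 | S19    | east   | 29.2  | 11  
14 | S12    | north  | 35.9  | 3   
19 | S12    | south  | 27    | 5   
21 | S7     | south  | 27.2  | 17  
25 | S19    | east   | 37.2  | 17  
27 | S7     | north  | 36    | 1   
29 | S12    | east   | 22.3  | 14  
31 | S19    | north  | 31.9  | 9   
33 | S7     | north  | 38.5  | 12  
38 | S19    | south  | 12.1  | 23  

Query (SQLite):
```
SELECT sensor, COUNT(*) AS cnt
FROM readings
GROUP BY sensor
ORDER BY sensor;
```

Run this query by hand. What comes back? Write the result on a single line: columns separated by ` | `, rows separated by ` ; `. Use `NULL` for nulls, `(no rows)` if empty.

S12 | 4 ; S16 | 1 ; S19 | 4 ; S7 | 4

Partition readings by sensor; compute COUNT(*) within each group.
  S12: ids {12, 14, 19, 29} → COUNT(*)=4
  S16: ids {5} → COUNT(*)=1
  S19: ids {13, 25, 31, 38} → COUNT(*)=4
  S7: ids {2, 21, 27, 33} → COUNT(*)=4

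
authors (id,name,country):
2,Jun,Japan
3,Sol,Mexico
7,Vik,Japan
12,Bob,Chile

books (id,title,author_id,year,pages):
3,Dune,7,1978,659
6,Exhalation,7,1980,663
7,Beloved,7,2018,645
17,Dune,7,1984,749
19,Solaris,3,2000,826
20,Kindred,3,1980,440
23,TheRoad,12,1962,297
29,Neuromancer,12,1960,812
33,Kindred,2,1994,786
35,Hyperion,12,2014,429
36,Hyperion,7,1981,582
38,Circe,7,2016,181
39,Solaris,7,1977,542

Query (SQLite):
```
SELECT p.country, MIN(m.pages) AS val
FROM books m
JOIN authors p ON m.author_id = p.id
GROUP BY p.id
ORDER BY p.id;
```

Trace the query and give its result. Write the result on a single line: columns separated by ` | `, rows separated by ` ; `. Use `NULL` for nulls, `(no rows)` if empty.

Japan | 786 ; Mexico | 440 ; Japan | 181 ; Chile | 297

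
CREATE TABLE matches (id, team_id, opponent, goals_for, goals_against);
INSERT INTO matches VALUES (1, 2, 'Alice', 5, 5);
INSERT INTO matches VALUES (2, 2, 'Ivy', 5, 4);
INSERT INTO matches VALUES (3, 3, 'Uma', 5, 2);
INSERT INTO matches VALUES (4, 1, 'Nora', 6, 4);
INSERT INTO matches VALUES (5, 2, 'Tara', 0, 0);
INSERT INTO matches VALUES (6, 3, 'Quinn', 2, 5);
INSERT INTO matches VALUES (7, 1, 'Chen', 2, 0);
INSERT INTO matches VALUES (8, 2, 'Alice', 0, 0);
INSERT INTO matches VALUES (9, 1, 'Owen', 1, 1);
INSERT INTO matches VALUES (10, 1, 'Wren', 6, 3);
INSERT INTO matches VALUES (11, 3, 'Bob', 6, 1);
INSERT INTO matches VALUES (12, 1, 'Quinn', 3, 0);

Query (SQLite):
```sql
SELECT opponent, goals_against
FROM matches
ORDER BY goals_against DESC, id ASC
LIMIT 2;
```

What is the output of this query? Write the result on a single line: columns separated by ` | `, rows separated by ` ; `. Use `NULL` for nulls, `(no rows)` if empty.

Alice | 5 ; Quinn | 5

Sort by goals_against desc, tiebreak id asc: (5, id=1), (5, id=6), (4, id=2), (4, id=4), (3, id=10) …. Take first 2.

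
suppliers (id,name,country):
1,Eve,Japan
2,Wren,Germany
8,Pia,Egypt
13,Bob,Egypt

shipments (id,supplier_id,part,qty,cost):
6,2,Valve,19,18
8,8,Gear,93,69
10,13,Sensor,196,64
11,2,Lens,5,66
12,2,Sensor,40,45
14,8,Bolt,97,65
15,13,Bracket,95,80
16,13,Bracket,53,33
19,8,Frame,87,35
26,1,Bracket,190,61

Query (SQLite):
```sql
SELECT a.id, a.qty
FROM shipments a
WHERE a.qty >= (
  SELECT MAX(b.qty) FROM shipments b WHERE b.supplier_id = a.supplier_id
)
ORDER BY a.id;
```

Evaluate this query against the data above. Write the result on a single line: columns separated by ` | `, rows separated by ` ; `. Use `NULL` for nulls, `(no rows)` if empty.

10 | 196 ; 12 | 40 ; 14 | 97 ; 26 | 190

For each shipments row a, compute MAX(qty) over rows sharing a.supplier_id.
Keep row a if a.qty >= that per-group MAX.
  supplier_id=1: MAX(qty) = 190
  supplier_id=2: MAX(qty) = 40
  supplier_id=8: MAX(qty) = 97
  supplier_id=13: MAX(qty) = 196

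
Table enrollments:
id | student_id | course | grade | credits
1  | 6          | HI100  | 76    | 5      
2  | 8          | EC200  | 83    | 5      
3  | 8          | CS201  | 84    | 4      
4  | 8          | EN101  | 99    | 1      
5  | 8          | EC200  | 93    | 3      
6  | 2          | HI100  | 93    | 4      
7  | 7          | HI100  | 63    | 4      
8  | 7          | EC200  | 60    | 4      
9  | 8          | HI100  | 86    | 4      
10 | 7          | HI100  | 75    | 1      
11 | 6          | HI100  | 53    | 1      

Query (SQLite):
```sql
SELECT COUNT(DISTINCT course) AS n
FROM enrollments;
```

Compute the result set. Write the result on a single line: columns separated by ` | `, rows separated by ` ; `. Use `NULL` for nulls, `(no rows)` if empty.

4

Count distinct non-NULL course values.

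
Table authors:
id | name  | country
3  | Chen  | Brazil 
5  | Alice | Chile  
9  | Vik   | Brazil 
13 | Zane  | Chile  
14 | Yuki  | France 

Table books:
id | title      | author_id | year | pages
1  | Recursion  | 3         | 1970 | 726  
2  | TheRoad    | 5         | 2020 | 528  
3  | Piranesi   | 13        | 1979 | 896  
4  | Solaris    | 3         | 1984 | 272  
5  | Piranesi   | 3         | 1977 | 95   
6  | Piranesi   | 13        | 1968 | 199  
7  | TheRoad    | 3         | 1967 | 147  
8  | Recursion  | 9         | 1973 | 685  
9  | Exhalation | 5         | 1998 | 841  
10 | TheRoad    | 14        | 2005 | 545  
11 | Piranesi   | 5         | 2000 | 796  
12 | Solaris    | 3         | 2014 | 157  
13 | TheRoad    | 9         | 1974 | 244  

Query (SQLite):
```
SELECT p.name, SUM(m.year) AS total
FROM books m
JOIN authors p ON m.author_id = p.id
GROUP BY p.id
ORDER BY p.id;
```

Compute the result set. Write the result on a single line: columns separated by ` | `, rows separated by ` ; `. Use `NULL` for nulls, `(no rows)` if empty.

Join each books row to its authors via author_id.
Group joined rows by authors.id; compute SUM(m.year) per group.
  3: ids {1, 4, 5, 7, 12} → SUM(m.year)=9912
  5: ids {2, 9, 11} → SUM(m.year)=6018
  9: ids {8, 13} → SUM(m.year)=3947
  13: ids {3, 6} → SUM(m.year)=3947
  14: ids {10} → SUM(m.year)=2005

Chen | 9912 ; Alice | 6018 ; Vik | 3947 ; Zane | 3947 ; Yuki | 2005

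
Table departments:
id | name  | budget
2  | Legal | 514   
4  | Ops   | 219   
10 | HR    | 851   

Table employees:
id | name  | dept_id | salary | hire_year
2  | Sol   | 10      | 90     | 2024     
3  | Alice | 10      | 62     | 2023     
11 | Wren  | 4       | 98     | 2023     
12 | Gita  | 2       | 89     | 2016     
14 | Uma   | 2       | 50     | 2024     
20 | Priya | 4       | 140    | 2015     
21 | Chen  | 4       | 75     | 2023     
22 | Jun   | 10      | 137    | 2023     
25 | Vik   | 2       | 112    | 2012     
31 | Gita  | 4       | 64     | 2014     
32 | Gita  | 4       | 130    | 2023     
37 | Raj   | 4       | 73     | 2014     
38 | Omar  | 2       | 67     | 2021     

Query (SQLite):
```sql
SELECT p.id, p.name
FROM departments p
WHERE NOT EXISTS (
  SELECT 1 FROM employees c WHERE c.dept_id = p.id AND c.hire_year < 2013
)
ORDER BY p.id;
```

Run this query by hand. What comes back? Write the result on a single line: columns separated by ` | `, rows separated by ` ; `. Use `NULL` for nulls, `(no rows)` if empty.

For each departments row, check whether any employees with matching dept_id has hire_year < 2013.
Keep rows where that is false.

4 | Ops ; 10 | HR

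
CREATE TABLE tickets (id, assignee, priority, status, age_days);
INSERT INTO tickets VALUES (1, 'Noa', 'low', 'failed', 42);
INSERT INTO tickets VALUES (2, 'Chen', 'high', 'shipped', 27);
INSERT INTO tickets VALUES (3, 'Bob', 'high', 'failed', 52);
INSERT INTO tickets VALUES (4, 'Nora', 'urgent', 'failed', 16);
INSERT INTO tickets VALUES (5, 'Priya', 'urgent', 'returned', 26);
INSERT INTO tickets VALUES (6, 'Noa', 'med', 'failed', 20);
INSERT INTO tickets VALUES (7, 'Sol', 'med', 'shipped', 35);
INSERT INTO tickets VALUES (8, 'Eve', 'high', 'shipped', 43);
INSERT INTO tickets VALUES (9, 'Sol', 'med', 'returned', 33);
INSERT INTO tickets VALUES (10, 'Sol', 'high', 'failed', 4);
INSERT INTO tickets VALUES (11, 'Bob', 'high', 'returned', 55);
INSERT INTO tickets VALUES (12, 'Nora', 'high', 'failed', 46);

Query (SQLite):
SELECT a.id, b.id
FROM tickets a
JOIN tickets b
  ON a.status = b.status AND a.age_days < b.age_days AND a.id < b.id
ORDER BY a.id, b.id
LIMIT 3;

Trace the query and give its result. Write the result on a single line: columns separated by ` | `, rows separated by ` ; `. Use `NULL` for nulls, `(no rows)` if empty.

1 | 3 ; 1 | 12 ; 2 | 7

Pairs (a,b) with same status, a.age_days < b.age_days, a.id < b.id.
status groups: failed:{1,3,4,6,10,12} returned:{5,9,11} shipped:{2,7,8}
Ordered by (a.id, b.id); first 3.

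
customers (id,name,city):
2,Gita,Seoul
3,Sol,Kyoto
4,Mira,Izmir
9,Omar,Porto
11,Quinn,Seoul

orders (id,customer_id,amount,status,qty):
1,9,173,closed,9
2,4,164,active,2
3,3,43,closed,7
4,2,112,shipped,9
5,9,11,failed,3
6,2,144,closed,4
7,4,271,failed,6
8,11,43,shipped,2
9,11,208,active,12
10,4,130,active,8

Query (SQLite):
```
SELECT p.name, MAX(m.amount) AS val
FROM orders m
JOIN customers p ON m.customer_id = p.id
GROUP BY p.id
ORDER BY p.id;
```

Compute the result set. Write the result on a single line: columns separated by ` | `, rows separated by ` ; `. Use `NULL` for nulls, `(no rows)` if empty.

Gita | 144 ; Sol | 43 ; Mira | 271 ; Omar | 173 ; Quinn | 208

Join each orders row to its customers via customer_id.
Group joined rows by customers.id; compute MAX(m.amount) per group.
  2: ids {4, 6} → MAX(m.amount)=144
  3: ids {3} → MAX(m.amount)=43
  4: ids {2, 7, 10} → MAX(m.amount)=271
  9: ids {1, 5} → MAX(m.amount)=173
  11: ids {8, 9} → MAX(m.amount)=208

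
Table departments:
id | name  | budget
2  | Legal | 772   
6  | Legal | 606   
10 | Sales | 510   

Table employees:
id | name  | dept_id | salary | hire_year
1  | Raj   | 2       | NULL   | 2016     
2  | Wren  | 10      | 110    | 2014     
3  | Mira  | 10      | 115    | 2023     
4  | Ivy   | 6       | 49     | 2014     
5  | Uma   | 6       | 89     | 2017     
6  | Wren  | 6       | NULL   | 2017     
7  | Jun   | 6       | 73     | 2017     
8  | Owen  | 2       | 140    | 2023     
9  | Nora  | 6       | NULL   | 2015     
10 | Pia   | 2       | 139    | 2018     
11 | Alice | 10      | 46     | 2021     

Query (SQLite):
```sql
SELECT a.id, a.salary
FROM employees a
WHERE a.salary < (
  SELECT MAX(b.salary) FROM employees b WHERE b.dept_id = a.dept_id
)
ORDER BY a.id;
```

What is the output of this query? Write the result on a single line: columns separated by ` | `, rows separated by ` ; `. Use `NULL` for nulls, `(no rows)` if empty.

For each employees row a, compute MAX(salary) over rows sharing a.dept_id.
Keep row a if a.salary < that per-group MAX.
  dept_id=2: MAX(salary) = 140
  dept_id=6: MAX(salary) = 89
  dept_id=10: MAX(salary) = 115

2 | 110 ; 4 | 49 ; 7 | 73 ; 10 | 139 ; 11 | 46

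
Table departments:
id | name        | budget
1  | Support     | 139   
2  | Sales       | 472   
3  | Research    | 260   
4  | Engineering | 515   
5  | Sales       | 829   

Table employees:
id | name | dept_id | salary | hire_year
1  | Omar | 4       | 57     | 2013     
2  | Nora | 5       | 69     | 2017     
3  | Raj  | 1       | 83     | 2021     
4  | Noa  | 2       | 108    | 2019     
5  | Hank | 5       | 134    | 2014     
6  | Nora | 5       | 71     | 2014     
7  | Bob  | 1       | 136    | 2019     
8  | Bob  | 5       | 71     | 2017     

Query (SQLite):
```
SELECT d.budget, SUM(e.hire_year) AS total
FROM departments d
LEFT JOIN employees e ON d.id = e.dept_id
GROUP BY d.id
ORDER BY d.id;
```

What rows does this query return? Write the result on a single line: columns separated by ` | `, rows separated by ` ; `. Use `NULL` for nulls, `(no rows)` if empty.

LEFT JOIN keeps every departments row; unmatched ones get NULL for employees columns.
Group by departments.id and compute SUM(e.hire_year). SUM over an all-NULL group is NULL.
  1: ids {3, 7} → SUM(e.hire_year)=4040
  2: ids {4} → SUM(e.hire_year)=2019
  3: ids {—} → SUM(e.hire_year)=NULL
  4: ids {1} → SUM(e.hire_year)=2013
  5: ids {2, 5, 6, 8} → SUM(e.hire_year)=8062

139 | 4040 ; 472 | 2019 ; 260 | NULL ; 515 | 2013 ; 829 | 8062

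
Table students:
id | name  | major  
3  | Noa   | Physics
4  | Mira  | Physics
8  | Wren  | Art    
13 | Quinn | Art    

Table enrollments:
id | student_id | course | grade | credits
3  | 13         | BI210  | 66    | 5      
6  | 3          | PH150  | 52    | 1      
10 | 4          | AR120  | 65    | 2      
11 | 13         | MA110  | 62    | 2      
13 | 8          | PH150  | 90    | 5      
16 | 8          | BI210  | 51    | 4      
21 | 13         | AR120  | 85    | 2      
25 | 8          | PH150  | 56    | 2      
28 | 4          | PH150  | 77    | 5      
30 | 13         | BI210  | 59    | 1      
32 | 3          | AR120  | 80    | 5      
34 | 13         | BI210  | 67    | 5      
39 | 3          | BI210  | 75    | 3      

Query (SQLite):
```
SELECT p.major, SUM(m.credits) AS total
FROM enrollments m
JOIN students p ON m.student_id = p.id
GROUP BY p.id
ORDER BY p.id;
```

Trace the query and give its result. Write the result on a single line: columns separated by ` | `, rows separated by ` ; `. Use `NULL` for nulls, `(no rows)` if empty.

Physics | 9 ; Physics | 7 ; Art | 11 ; Art | 15

Join each enrollments row to its students via student_id.
Group joined rows by students.id; compute SUM(m.credits) per group.
  3: ids {6, 32, 39} → SUM(m.credits)=9
  4: ids {10, 28} → SUM(m.credits)=7
  8: ids {13, 16, 25} → SUM(m.credits)=11
  13: ids {3, 11, 21, 30, 34} → SUM(m.credits)=15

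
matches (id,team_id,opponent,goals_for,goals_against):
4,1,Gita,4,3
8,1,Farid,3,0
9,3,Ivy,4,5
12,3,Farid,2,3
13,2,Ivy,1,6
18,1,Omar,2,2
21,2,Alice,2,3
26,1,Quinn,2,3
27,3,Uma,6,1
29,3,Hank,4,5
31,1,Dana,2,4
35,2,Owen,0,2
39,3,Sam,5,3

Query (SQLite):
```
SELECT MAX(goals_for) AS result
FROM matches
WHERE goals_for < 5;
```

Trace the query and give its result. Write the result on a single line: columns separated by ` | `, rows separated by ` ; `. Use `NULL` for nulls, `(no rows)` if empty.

Rows where goals_for < 5 → goals_for values: [4, 3, 4, 2, 1, 2, 2, 2, 4, 2, 0].
MAX of non-NULL values = 4.

4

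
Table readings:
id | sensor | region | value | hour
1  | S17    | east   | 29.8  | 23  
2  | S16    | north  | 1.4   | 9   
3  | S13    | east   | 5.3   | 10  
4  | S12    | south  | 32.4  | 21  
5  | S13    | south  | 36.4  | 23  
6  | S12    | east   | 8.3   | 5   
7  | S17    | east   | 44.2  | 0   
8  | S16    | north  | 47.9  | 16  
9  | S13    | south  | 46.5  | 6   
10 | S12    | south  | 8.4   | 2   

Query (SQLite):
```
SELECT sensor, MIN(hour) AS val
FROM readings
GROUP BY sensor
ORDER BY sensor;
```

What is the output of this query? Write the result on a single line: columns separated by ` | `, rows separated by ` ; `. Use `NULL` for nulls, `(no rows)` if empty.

S12 | 2 ; S13 | 6 ; S16 | 9 ; S17 | 0

Partition readings by sensor; compute MIN(hour) within each group.
  S12: ids {4, 6, 10} → MIN(hour)=2
  S13: ids {3, 5, 9} → MIN(hour)=6
  S16: ids {2, 8} → MIN(hour)=9
  S17: ids {1, 7} → MIN(hour)=0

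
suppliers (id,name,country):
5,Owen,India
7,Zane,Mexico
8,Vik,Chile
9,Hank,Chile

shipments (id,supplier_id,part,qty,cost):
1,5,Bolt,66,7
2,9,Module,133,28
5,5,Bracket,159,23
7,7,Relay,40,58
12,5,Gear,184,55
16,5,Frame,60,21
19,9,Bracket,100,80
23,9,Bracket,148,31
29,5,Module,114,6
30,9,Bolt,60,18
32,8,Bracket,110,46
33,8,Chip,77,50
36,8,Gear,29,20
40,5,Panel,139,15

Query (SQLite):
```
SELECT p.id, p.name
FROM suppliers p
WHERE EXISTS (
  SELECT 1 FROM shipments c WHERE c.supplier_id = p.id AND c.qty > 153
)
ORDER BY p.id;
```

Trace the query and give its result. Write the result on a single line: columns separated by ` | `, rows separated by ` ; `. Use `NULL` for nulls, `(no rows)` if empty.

5 | Owen

For each suppliers row, check whether any shipments with matching supplier_id has qty > 153.
Keep rows where that is true.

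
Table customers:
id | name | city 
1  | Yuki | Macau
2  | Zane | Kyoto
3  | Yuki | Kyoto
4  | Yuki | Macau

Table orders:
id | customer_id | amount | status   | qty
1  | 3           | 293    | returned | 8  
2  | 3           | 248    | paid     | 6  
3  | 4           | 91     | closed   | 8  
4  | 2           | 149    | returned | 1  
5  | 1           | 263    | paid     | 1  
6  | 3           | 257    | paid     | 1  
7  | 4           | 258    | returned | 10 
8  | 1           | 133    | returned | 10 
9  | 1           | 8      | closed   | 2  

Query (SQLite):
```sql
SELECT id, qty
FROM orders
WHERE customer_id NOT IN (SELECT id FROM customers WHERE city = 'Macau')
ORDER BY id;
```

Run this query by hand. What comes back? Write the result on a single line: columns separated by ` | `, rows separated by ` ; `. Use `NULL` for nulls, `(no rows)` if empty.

Inner query: customers.id where city = 'Macau'.
Outer: keep orders rows whose customer_id is not in that set.
Inner query → {1, 4}

1 | 8 ; 2 | 6 ; 4 | 1 ; 6 | 1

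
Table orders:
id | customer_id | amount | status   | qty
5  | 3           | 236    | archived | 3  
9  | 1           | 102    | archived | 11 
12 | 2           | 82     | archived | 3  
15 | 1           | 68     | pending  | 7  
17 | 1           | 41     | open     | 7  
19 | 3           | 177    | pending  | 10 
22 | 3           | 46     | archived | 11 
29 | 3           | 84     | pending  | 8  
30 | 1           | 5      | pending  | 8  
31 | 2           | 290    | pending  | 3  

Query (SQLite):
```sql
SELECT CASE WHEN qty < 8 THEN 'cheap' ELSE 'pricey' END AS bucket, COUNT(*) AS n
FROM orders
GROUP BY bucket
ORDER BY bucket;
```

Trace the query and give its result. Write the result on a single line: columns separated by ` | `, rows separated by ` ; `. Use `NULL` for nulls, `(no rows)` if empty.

Bucket rows by qty < 8 → 'cheap' else 'pricey'; count each bucket.

cheap | 5 ; pricey | 5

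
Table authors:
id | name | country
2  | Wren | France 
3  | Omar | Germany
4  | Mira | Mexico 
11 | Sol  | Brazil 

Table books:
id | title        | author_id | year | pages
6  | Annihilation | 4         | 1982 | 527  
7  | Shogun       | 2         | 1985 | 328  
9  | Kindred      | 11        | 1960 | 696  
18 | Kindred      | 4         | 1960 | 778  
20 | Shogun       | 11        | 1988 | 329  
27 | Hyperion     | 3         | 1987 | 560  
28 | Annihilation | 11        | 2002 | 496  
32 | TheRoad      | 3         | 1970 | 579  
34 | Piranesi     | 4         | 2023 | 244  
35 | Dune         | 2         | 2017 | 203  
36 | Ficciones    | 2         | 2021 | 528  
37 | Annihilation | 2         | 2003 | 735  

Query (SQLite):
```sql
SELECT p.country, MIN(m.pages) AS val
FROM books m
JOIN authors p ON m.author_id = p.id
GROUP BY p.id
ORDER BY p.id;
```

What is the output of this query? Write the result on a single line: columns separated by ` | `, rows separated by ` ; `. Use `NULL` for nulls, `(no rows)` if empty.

France | 203 ; Germany | 560 ; Mexico | 244 ; Brazil | 329

Join each books row to its authors via author_id.
Group joined rows by authors.id; compute MIN(m.pages) per group.
  2: ids {7, 35, 36, 37} → MIN(m.pages)=203
  3: ids {27, 32} → MIN(m.pages)=560
  4: ids {6, 18, 34} → MIN(m.pages)=244
  11: ids {9, 20, 28} → MIN(m.pages)=329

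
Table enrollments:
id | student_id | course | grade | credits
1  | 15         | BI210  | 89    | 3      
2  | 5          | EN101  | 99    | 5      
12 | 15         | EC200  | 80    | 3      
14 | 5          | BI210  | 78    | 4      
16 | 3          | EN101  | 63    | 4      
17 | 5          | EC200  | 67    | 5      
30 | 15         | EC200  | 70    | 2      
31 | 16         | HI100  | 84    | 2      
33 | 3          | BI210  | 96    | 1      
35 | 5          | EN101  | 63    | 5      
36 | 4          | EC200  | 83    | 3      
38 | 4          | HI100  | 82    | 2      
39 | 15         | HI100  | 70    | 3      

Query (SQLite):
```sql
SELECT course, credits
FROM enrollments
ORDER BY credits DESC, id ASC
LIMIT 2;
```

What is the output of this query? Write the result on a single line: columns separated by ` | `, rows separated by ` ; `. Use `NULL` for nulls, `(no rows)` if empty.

EN101 | 5 ; EC200 | 5

Sort by credits desc, tiebreak id asc: (5, id=2), (5, id=17), (5, id=35), (4, id=14), (4, id=16) …. Take first 2.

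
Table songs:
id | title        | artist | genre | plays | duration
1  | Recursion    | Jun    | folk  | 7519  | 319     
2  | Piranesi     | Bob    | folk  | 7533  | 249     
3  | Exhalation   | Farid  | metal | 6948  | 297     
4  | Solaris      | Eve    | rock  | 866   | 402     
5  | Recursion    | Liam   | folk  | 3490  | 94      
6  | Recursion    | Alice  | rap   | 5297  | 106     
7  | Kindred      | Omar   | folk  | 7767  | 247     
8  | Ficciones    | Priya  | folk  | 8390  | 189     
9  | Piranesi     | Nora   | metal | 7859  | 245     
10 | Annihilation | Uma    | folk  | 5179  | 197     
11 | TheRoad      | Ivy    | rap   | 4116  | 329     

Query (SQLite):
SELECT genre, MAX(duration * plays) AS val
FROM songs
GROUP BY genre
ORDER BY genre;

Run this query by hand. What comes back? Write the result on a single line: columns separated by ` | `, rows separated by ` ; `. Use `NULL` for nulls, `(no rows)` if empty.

For each row compute duration * plays.
Group by genre; take MAX of the expression per group.
  folk: ids {1, 2, 5, 7, 8, 10} → MAX(duration * plays)=2398561
  metal: ids {3, 9} → MAX(duration * plays)=2063556
  rap: ids {6, 11} → MAX(duration * plays)=1354164
  rock: ids {4} → MAX(duration * plays)=348132

folk | 2398561 ; metal | 2063556 ; rap | 1354164 ; rock | 348132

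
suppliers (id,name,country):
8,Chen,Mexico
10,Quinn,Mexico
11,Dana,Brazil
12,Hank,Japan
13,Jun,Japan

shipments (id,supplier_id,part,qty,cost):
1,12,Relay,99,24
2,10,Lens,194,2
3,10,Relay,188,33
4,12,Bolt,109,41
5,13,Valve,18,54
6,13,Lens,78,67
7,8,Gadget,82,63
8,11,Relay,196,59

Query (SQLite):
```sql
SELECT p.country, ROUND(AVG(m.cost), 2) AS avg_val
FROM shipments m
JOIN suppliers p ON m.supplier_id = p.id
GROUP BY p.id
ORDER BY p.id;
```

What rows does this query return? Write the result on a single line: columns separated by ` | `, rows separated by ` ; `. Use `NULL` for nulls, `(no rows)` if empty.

Mexico | 63 ; Mexico | 17.5 ; Brazil | 59 ; Japan | 32.5 ; Japan | 60.5

Join each shipments row to its suppliers via supplier_id.
Group joined rows by suppliers.id; compute ROUND(AVG(m.cost), 2) per group.
  8: ids {7} → ROUND(AVG(m.cost), 2)=63
  10: ids {2, 3} → ROUND(AVG(m.cost), 2)=17.5
  11: ids {8} → ROUND(AVG(m.cost), 2)=59
  12: ids {1, 4} → ROUND(AVG(m.cost), 2)=32.5
  13: ids {5, 6} → ROUND(AVG(m.cost), 2)=60.5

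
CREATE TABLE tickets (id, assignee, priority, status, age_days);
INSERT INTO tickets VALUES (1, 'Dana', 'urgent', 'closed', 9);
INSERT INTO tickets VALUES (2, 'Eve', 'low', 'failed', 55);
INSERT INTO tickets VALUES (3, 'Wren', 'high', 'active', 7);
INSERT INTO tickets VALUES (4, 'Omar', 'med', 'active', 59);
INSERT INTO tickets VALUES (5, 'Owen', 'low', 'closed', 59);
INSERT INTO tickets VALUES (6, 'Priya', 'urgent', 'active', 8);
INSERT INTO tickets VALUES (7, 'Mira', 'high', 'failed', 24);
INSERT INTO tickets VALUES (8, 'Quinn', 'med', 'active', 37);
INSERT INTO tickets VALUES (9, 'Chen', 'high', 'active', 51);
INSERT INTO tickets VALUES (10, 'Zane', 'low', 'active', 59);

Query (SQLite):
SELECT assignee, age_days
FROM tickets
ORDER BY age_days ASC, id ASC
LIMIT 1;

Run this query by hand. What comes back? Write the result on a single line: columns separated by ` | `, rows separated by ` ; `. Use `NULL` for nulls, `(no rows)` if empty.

Wren | 7

Sort by age_days asc, tiebreak id asc: (7, id=3), (8, id=6), (9, id=1), (24, id=7) …. Take first 1.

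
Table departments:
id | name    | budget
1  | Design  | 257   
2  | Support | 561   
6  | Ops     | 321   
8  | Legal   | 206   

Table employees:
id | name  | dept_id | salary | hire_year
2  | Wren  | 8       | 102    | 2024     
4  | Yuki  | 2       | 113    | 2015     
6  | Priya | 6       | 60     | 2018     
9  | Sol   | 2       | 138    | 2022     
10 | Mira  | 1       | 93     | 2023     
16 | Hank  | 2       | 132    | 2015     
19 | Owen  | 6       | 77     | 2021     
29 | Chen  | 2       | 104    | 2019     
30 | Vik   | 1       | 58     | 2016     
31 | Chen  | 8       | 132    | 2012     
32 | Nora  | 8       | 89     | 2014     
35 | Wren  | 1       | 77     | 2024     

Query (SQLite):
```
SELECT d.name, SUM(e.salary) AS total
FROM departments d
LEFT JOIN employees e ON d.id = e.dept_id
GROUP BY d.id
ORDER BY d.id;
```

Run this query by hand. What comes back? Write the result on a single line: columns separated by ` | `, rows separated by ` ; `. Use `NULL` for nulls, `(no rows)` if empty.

LEFT JOIN keeps every departments row; unmatched ones get NULL for employees columns.
Group by departments.id and compute SUM(e.salary). SUM over an all-NULL group is NULL.
  1: ids {10, 30, 35} → SUM(e.salary)=228
  2: ids {4, 9, 16, 29} → SUM(e.salary)=487
  6: ids {6, 19} → SUM(e.salary)=137
  8: ids {2, 31, 32} → SUM(e.salary)=323

Design | 228 ; Support | 487 ; Ops | 137 ; Legal | 323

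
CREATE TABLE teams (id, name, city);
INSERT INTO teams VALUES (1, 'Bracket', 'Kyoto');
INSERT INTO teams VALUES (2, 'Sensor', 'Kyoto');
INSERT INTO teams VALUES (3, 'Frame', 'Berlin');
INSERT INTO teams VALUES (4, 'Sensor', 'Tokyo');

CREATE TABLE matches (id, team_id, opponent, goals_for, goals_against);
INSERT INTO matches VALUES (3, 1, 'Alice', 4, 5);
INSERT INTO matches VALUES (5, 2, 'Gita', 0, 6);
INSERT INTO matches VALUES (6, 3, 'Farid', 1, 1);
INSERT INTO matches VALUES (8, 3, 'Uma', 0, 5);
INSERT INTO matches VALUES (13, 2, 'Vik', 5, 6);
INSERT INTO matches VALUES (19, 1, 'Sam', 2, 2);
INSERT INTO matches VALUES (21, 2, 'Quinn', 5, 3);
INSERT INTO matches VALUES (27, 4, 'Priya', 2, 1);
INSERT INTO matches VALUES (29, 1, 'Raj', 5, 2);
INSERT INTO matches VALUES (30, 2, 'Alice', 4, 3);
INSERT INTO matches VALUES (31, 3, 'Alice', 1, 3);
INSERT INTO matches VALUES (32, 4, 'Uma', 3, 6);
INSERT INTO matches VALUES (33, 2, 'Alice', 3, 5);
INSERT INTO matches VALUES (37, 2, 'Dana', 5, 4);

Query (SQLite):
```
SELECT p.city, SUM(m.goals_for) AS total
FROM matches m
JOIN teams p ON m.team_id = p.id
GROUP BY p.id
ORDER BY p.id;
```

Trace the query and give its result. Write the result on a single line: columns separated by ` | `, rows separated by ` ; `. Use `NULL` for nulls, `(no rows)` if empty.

Join each matches row to its teams via team_id.
Group joined rows by teams.id; compute SUM(m.goals_for) per group.
  1: ids {3, 19, 29} → SUM(m.goals_for)=11
  2: ids {5, 13, 21, 30, 33, 37} → SUM(m.goals_for)=22
  3: ids {6, 8, 31} → SUM(m.goals_for)=2
  4: ids {27, 32} → SUM(m.goals_for)=5

Kyoto | 11 ; Kyoto | 22 ; Berlin | 2 ; Tokyo | 5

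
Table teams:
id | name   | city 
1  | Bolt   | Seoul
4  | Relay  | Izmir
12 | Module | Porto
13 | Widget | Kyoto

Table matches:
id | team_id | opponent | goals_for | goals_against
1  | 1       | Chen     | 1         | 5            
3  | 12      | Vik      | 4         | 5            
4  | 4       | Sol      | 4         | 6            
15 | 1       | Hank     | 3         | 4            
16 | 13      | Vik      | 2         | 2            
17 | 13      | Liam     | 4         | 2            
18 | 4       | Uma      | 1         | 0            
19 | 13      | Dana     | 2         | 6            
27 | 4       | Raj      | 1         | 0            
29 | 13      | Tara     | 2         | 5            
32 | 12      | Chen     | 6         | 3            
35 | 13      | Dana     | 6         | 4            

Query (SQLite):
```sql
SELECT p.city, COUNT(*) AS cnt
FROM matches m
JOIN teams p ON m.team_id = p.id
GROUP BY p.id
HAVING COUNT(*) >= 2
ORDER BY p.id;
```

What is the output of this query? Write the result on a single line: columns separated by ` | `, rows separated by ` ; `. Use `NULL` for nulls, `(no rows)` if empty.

Seoul | 2 ; Izmir | 3 ; Porto | 2 ; Kyoto | 5

Join each matches row to its teams via team_id.
Group joined rows by teams.id; compute COUNT(*) per group.
HAVING: keep groups with count ≥ 2.
  1: ids {1, 15} → COUNT(*)=2
  4: ids {4, 18, 27} → COUNT(*)=3
  12: ids {3, 32} → COUNT(*)=2
  13: ids {16, 17, 19, 29, 35} → COUNT(*)=5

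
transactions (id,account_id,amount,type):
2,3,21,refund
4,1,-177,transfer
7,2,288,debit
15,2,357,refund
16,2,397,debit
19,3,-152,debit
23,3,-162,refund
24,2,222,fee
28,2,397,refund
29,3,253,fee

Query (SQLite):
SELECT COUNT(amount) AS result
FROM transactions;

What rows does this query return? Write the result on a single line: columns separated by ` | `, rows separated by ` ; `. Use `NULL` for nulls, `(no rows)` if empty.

10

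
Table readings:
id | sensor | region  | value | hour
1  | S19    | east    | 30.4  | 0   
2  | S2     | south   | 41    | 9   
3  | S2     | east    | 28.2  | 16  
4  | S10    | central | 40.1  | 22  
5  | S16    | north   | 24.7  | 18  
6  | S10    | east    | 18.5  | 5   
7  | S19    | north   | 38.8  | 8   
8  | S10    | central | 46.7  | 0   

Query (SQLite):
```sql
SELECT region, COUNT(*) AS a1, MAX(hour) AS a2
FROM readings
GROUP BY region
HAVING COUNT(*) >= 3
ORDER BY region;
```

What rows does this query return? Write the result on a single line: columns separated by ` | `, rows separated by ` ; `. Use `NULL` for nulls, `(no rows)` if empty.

east | 3 | 16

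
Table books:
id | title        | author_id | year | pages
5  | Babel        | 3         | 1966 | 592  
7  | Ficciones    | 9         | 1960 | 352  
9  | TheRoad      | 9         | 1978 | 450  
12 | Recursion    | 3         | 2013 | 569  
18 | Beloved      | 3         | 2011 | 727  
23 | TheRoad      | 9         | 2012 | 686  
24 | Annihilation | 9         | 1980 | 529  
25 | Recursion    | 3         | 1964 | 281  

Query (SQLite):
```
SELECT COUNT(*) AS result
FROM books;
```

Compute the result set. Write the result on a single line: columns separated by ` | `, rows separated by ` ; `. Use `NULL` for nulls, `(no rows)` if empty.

8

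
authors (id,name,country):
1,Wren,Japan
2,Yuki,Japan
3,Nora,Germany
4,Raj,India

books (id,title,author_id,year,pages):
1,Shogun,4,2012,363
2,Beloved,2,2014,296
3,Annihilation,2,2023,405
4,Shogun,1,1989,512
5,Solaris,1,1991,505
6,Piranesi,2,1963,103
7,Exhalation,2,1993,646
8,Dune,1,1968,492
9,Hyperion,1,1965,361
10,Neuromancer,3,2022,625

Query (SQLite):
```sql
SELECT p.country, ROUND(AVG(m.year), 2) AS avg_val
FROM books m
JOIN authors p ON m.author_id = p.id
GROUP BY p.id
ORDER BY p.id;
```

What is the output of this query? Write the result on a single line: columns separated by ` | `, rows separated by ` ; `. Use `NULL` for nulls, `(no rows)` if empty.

Japan | 1978.25 ; Japan | 1998.25 ; Germany | 2022 ; India | 2012

Join each books row to its authors via author_id.
Group joined rows by authors.id; compute ROUND(AVG(m.year), 2) per group.
  1: ids {4, 5, 8, 9} → ROUND(AVG(m.year), 2)=1978.25
  2: ids {2, 3, 6, 7} → ROUND(AVG(m.year), 2)=1998.25
  3: ids {10} → ROUND(AVG(m.year), 2)=2022
  4: ids {1} → ROUND(AVG(m.year), 2)=2012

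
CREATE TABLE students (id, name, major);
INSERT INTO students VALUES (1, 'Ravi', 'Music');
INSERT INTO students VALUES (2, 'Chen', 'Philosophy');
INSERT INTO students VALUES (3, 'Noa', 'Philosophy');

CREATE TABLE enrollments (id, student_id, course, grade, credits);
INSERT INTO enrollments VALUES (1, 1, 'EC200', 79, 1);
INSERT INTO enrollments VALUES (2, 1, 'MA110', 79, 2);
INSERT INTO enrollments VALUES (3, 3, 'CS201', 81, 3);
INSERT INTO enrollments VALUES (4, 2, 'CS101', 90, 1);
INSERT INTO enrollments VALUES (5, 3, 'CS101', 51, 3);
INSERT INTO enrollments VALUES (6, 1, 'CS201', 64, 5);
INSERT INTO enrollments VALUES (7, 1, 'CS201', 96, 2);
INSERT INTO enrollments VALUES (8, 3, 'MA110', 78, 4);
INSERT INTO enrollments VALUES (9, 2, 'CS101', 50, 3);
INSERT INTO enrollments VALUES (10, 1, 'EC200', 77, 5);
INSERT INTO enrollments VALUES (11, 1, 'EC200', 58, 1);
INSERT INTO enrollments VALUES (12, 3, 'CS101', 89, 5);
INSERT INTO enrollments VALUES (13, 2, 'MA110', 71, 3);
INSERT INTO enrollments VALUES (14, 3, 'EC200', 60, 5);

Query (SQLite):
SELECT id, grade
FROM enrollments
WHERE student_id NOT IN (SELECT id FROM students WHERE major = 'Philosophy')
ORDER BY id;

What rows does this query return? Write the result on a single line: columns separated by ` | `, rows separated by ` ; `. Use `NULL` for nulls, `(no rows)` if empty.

Inner query: students.id where major = 'Philosophy'.
Outer: keep enrollments rows whose student_id is not in that set.
Inner query → {2, 3}

1 | 79 ; 2 | 79 ; 6 | 64 ; 7 | 96 ; 10 | 77 ; 11 | 58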